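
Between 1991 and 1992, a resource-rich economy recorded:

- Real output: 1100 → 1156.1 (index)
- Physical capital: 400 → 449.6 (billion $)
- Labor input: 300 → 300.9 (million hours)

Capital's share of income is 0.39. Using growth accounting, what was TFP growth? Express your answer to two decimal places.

0.08%

Real output growth = (1156.1 − 1100) / 1100 = 5.1%.
Physical capital growth = (449.6 − 400) / 400 = 12.4%.
Labor input growth = (300.9 − 300) / 300 = 0.3%.
Labor's share = 1 − 0.39 = 0.61.
Physical capital: 0.39 × 12.4 = 4.836 pp.
Labor input: 0.61 × 0.3 = 0.183 pp.
TFP growth = 5.1 − 5.019 = 0.081%.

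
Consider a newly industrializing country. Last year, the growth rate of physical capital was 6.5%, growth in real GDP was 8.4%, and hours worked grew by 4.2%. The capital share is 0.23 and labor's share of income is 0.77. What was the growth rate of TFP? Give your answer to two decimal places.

Labor's share = 1 − 0.23 = 0.77.
Physical capital: 0.23 × 6.5 = 1.495 pp.
Hours worked: 0.77 × 4.2 = 3.234 pp.
TFP growth = 8.4 − 4.729 = 3.671%.

TFP growth was 3.67%.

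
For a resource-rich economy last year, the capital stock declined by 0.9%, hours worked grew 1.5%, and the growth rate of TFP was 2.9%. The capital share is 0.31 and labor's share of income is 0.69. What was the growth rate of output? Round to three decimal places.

3.656%

Labor's share = 1 − 0.31 = 0.69.
The capital stock: 0.31 × (-0.9) = -0.279 pp.
Hours worked: 0.69 × 1.5 = 1.035 pp.
Output growth = 2.9 + 0.756 = 3.656%.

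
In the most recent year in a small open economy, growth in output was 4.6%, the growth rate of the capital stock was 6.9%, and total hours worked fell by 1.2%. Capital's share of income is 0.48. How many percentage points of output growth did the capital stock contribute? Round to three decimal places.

Contribution = share × growth = 0.48 × 6.9 = 3.312 pp.

3.312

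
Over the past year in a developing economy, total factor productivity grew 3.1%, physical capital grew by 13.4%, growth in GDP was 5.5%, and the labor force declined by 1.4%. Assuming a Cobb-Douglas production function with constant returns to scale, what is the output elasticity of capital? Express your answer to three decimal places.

gY = gA + α·gK + (1−α)·gL, so gY − gA − gL = α(gK − gL).
5.5 − 3.1 + 1.4 = α × (13.4 − (-1.4)).
3.8 = 14.8 α, so α = 0.25676.

α = 0.257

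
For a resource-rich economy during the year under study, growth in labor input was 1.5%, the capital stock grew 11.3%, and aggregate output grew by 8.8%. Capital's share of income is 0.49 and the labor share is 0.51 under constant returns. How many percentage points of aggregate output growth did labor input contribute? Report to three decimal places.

0.765 percentage points

Labor's share = 1 − 0.49 = 0.51.
Contribution = share × growth = 0.51 × 1.5 = 0.765 pp.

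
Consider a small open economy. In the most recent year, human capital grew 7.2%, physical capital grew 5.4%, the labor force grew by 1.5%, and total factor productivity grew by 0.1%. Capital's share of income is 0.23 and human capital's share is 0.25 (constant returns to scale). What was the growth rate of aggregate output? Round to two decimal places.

Aggregate output growth was 3.92%.

Labor's share = 1 − 0.23 − 0.25 = 0.52.
Physical capital: 0.23 × 5.4 = 1.242 pp.
Human capital: 0.25 × 7.2 = 1.8 pp.
The labor force: 0.52 × 1.5 = 0.78 pp.
Output growth = 0.1 + 3.822 = 3.922%.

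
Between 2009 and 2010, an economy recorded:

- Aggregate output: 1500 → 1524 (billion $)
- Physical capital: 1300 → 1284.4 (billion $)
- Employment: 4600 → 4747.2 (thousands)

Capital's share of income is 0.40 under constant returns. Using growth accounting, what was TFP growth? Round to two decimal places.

0.16%

Aggregate output growth = (1524 − 1500) / 1500 = 1.6%.
Physical capital growth = (1284.4 − 1300) / 1300 = -1.2%.
Employment growth = (4747.2 − 4600) / 4600 = 3.2%.
Labor's share = 1 − 0.4 = 0.6.
Physical capital: 0.4 × (-1.2) = -0.48 pp.
Employment: 0.6 × 3.2 = 1.92 pp.
TFP growth = 1.6 − 1.44 = 0.16%.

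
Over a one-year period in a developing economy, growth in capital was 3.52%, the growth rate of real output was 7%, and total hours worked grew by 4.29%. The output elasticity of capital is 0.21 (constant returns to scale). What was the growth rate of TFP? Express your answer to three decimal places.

2.872%

Labor's share = 1 − 0.21 = 0.79.
Capital: 0.21 × 3.52 = 0.7392 pp.
Total hours worked: 0.79 × 4.29 = 3.3891 pp.
TFP growth = 7 − 4.1283 = 2.8717%.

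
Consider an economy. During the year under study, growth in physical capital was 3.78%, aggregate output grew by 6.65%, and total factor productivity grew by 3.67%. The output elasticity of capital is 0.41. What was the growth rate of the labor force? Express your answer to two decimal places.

The labor force grew 2.42%.

Labor's share = 1 − 0.41 = 0.59.
gY = gA + 0.41×3.78 + 0.59×g.
0.59×g = 6.65 − 3.67 − 1.5498 = 1.4302.
g = 1.4302 / 0.59 = 2.4241%.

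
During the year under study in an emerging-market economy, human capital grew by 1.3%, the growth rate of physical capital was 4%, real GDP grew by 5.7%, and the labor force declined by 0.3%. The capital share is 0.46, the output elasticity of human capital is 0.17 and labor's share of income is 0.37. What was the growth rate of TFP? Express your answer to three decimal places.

Labor's share = 1 − 0.46 − 0.17 = 0.37.
Physical capital: 0.46 × 4 = 1.84 pp.
Human capital: 0.17 × 1.3 = 0.221 pp.
The labor force: 0.37 × (-0.3) = -0.111 pp.
TFP growth = 5.7 − 1.95 = 3.75%.

TFP growth was 3.750%.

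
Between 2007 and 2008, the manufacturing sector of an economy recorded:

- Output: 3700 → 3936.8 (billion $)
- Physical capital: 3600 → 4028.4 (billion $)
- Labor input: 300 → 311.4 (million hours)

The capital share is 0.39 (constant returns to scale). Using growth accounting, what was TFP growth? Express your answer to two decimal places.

Output growth = (3936.8 − 3700) / 3700 = 6.4%.
Physical capital growth = (4028.4 − 3600) / 3600 = 11.9%.
Labor input growth = (311.4 − 300) / 300 = 3.8%.
Labor's share = 1 − 0.39 = 0.61.
Physical capital: 0.39 × 11.9 = 4.641 pp.
Labor input: 0.61 × 3.8 = 2.318 pp.
TFP growth = 6.4 − 6.959 = -0.559%.

-0.56%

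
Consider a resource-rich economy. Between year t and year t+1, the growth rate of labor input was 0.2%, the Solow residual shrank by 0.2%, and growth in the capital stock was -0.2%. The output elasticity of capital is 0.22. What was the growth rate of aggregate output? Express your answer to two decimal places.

Labor's share = 1 − 0.22 = 0.78.
The capital stock: 0.22 × (-0.2) = -0.044 pp.
Labor input: 0.78 × 0.2 = 0.156 pp.
Output growth = -0.2 + 0.112 = -0.088%.

-0.09%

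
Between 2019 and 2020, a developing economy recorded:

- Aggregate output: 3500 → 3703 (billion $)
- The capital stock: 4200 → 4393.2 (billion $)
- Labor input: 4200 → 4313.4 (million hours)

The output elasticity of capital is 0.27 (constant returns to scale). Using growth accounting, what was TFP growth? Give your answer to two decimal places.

Aggregate output growth = (3703 − 3500) / 3500 = 5.8%.
The capital stock growth = (4393.2 − 4200) / 4200 = 4.6%.
Labor input growth = (4313.4 − 4200) / 4200 = 2.7%.
Labor's share = 1 − 0.27 = 0.73.
The capital stock: 0.27 × 4.6 = 1.242 pp.
Labor input: 0.73 × 2.7 = 1.971 pp.
TFP growth = 5.8 − 3.213 = 2.587%.

2.59%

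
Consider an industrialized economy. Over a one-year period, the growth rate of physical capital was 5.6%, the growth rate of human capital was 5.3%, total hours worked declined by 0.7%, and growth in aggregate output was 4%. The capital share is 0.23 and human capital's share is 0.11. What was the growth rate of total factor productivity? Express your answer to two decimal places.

Total factor productivity growth was 2.59%.

Labor's share = 1 − 0.23 − 0.11 = 0.66.
Physical capital: 0.23 × 5.6 = 1.288 pp.
Human capital: 0.11 × 5.3 = 0.583 pp.
Total hours worked: 0.66 × (-0.7) = -0.462 pp.
TFP growth = 4 − 1.409 = 2.591%.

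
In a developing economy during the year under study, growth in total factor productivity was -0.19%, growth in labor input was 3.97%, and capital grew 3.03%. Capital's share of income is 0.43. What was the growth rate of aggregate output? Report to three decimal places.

Labor's share = 1 − 0.43 = 0.57.
Capital: 0.43 × 3.03 = 1.3029 pp.
Labor input: 0.57 × 3.97 = 2.2629 pp.
Output growth = -0.19 + 3.5658 = 3.3758%.

Aggregate output growth was 3.376%.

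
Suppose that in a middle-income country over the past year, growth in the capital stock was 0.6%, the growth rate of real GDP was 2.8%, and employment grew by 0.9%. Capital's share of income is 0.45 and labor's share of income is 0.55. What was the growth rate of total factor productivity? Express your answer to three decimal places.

Total factor productivity grew 2.035%.

Labor's share = 1 − 0.45 = 0.55.
The capital stock: 0.45 × 0.6 = 0.27 pp.
Employment: 0.55 × 0.9 = 0.495 pp.
TFP growth = 2.8 − 0.765 = 2.035%.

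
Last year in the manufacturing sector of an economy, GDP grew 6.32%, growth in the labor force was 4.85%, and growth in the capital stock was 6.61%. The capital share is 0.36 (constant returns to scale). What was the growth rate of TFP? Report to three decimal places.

Labor's share = 1 − 0.36 = 0.64.
The capital stock: 0.36 × 6.61 = 2.3796 pp.
The labor force: 0.64 × 4.85 = 3.104 pp.
TFP growth = 6.32 − 5.4836 = 0.8364%.

TFP grew 0.836%.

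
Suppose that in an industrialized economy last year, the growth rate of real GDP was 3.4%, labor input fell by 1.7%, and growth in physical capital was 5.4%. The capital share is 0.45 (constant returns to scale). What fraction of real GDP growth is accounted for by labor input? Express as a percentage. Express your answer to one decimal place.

Labor input accounted for -27.5% of growth.

Labor's share = 1 − 0.45 = 0.55.
Labor input contributed 0.55 × (-1.7) = -0.935 pp.
Share of growth = -0.935 / 3.4 × 100 = -27.5%.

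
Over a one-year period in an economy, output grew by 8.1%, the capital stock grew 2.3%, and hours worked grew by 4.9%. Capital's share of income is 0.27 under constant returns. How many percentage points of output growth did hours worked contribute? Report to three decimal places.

Labor's share = 1 − 0.27 = 0.73.
Contribution = share × growth = 0.73 × 4.9 = 3.577 pp.

3.577 percentage points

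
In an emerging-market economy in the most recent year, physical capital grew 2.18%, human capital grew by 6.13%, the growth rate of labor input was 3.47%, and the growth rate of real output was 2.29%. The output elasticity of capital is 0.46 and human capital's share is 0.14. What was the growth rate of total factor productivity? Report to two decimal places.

Labor's share = 1 − 0.46 − 0.14 = 0.4.
Physical capital: 0.46 × 2.18 = 1.0028 pp.
Human capital: 0.14 × 6.13 = 0.8582 pp.
Labor input: 0.4 × 3.47 = 1.388 pp.
TFP growth = 2.29 − 3.249 = -0.959%.

-0.96%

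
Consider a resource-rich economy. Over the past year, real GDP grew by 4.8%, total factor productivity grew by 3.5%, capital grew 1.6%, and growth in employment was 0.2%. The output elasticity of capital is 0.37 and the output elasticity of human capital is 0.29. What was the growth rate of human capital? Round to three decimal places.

2.207%

Labor's share = 1 − 0.37 − 0.29 = 0.34.
gY = gA + 0.37×1.6 + 0.34×0.2 + 0.29×g.
0.29×g = 4.8 − 3.5 − 0.66 = 0.64.
g = 0.64 / 0.29 = 2.2069%.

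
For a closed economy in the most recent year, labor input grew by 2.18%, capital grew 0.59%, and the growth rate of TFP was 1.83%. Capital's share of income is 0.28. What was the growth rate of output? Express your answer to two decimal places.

3.56%

Labor's share = 1 − 0.28 = 0.72.
Capital: 0.28 × 0.59 = 0.1652 pp.
Labor input: 0.72 × 2.18 = 1.5696 pp.
Output growth = 1.83 + 1.7348 = 3.5648%.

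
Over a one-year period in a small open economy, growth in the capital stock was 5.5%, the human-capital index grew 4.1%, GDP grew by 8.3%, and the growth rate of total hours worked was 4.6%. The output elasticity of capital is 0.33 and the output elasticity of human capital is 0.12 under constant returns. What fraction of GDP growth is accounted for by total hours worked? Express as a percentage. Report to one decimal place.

Total hours worked accounted for 30.5% of growth.

Labor's share = 1 − 0.33 − 0.12 = 0.55.
Total hours worked contributed 0.55 × 4.6 = 2.53 pp.
Share of growth = 2.53 / 8.3 × 100 = 30.482%.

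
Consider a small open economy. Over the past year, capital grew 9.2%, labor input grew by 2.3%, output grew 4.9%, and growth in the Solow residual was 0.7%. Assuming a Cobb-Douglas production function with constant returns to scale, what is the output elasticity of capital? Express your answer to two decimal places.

The output elasticity of capital is 0.28.

gY = gA + α·gK + (1−α)·gL, so gY − gA − gL = α(gK − gL).
4.9 − 0.7 − 2.3 = α × (9.2 − 2.3).
1.9 = 6.9 α, so α = 0.2754.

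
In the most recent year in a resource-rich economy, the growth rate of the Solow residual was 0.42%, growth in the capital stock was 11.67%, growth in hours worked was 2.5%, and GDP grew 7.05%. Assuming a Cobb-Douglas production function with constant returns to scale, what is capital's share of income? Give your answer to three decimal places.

α = 0.450

gY = gA + α·gK + (1−α)·gL, so gY − gA − gL = α(gK − gL).
7.05 − 0.42 − 2.5 = α × (11.67 − 2.5).
4.13 = 9.17 α, so α = 0.45038.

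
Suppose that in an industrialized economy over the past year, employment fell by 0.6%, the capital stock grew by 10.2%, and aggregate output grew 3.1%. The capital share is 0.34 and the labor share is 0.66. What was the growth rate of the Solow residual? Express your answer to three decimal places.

Labor's share = 1 − 0.34 = 0.66.
The capital stock: 0.34 × 10.2 = 3.468 pp.
Employment: 0.66 × (-0.6) = -0.396 pp.
TFP growth = 3.1 − 3.072 = 0.028%.

0.028%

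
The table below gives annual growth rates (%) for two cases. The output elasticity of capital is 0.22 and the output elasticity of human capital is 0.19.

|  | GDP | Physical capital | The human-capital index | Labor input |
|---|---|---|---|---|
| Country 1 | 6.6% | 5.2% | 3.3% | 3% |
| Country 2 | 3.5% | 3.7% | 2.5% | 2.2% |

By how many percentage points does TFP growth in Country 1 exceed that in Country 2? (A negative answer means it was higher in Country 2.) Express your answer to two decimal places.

Labor's share = 1 − 0.22 − 0.19 = 0.59.
Country 1: TFP = 6.6 − 1.144 − 0.627 − 1.77 = 3.059%.
Country 2: TFP = 3.5 − 0.814 − 0.475 − 1.298 = 0.913%.
Difference = 3.059 − (0.913) = 2.146 pp.

2.15 percentage points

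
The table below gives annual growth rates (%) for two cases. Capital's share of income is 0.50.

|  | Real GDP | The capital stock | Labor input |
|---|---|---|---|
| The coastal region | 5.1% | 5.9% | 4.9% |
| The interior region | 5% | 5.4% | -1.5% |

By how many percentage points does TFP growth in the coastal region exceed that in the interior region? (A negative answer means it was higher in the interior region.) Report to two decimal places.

-3.35 percentage points

Labor's share = 1 − 0.5 = 0.5.
The coastal region: TFP = 5.1 − 2.95 − 2.45 = -0.3%.
The interior region: TFP = 5 − 2.7 + 0.75 = 3.05%.
Difference = -0.3 − (3.05) = -3.35 pp.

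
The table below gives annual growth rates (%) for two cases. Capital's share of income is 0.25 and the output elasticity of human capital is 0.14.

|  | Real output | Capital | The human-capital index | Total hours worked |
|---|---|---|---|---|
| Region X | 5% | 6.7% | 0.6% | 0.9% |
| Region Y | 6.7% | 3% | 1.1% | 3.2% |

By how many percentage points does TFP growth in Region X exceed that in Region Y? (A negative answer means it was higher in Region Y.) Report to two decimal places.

Labor's share = 1 − 0.25 − 0.14 = 0.61.
Region X: TFP = 5 − 1.675 − 0.084 − 0.549 = 2.692%.
Region Y: TFP = 6.7 − 0.75 − 0.154 − 1.952 = 3.844%.
Difference = 2.692 − (3.844) = -1.152 pp.

-1.15 percentage points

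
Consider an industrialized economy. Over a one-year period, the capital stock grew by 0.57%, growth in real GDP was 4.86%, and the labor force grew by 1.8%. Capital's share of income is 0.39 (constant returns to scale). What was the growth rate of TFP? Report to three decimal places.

3.540%

Labor's share = 1 − 0.39 = 0.61.
The capital stock: 0.39 × 0.57 = 0.2223 pp.
The labor force: 0.61 × 1.8 = 1.098 pp.
TFP growth = 4.86 − 1.3203 = 3.5397%.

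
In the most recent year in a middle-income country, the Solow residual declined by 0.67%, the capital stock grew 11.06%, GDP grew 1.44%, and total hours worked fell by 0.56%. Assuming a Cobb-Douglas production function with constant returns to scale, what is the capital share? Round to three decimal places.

0.230

gY = gA + α·gK + (1−α)·gL, so gY − gA − gL = α(gK − gL).
1.44 + 0.67 + 0.56 = α × (11.06 − (-0.56)).
2.67 = 11.62 α, so α = 0.22978.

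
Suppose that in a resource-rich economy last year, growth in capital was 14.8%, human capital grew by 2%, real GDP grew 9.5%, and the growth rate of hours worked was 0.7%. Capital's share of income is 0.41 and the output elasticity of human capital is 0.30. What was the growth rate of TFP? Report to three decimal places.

Labor's share = 1 − 0.41 − 0.3 = 0.29.
Capital: 0.41 × 14.8 = 6.068 pp.
Human capital: 0.3 × 2 = 0.6 pp.
Hours worked: 0.29 × 0.7 = 0.203 pp.
TFP growth = 9.5 − 6.871 = 2.629%.

2.629%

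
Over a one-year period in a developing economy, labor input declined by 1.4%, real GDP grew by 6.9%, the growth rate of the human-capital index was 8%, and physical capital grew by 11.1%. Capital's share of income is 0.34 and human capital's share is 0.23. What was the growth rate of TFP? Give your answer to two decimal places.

Labor's share = 1 − 0.34 − 0.23 = 0.43.
Physical capital: 0.34 × 11.1 = 3.774 pp.
The human-capital index: 0.23 × 8 = 1.84 pp.
Labor input: 0.43 × (-1.4) = -0.602 pp.
TFP growth = 6.9 − 5.012 = 1.888%.

1.89%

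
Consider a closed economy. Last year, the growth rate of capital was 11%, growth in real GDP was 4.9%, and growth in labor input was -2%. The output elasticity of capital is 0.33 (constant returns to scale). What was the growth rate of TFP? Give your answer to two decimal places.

2.61%

Labor's share = 1 − 0.33 = 0.67.
Capital: 0.33 × 11 = 3.63 pp.
Labor input: 0.67 × (-2) = -1.34 pp.
TFP growth = 4.9 − 2.29 = 2.61%.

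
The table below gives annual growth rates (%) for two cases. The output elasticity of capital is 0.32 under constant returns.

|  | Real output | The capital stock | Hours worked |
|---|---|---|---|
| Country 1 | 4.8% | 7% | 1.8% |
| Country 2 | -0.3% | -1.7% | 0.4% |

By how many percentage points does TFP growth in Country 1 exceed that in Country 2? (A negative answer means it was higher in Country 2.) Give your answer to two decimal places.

1.36 percentage points

Labor's share = 1 − 0.32 = 0.68.
Country 1: TFP = 4.8 − 2.24 − 1.224 = 1.336%.
Country 2: TFP = -0.3 + 0.544 − 0.272 = -0.028%.
Difference = 1.336 − (-0.028) = 1.364 pp.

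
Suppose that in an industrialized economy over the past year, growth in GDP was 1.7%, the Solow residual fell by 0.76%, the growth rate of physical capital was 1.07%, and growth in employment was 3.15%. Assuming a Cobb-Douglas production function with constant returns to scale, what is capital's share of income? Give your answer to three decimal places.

gY = gA + α·gK + (1−α)·gL, so gY − gA − gL = α(gK − gL).
1.7 + 0.76 − 3.15 = α × (1.07 − 3.15).
-0.69 = -2.08 α, so α = 0.33173.

α = 0.332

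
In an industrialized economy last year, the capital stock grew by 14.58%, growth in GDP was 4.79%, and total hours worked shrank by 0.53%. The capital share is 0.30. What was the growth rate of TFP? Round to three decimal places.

Labor's share = 1 − 0.3 = 0.7.
The capital stock: 0.3 × 14.58 = 4.374 pp.
Total hours worked: 0.7 × (-0.53) = -0.371 pp.
TFP growth = 4.79 − 4.003 = 0.787%.

TFP growth was 0.787%.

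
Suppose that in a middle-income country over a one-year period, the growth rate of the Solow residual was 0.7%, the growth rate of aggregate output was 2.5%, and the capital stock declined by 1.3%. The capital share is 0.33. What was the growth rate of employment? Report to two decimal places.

Labor's share = 1 − 0.33 = 0.67.
gY = gA + 0.33×(-1.3) + 0.67×g.
0.67×g = 2.5 − 0.7 + 0.429 = 2.229.
g = 2.229 / 0.67 = 3.3269%.

3.33%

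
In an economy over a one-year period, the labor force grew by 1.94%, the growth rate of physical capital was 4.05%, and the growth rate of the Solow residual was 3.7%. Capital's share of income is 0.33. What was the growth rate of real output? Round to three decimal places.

Labor's share = 1 − 0.33 = 0.67.
Physical capital: 0.33 × 4.05 = 1.3365 pp.
The labor force: 0.67 × 1.94 = 1.2998 pp.
Output growth = 3.7 + 2.6363 = 6.3363%.

6.336%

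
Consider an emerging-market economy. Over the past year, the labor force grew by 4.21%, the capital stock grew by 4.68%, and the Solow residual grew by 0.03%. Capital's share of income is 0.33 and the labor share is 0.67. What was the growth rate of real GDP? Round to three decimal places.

Labor's share = 1 − 0.33 = 0.67.
The capital stock: 0.33 × 4.68 = 1.5444 pp.
The labor force: 0.67 × 4.21 = 2.8207 pp.
Output growth = 0.03 + 4.3651 = 4.3951%.

Real GDP growth was 4.395%.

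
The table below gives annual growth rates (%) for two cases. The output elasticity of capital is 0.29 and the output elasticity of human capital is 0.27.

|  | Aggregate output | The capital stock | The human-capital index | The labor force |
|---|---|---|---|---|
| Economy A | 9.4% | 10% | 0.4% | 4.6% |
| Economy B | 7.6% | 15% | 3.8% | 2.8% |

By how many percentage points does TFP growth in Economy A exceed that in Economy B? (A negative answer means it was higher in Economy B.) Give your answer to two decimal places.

Labor's share = 1 − 0.29 − 0.27 = 0.44.
Economy A: TFP = 9.4 − 2.9 − 0.108 − 2.024 = 4.368%.
Economy B: TFP = 7.6 − 4.35 − 1.026 − 1.232 = 0.992%.
Difference = 4.368 − (0.992) = 3.376 pp.

3.38 percentage points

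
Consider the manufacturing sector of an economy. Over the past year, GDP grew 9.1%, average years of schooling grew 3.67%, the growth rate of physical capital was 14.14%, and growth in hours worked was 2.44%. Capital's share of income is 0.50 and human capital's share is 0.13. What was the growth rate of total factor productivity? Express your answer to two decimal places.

Total factor productivity growth was 0.65%.

Labor's share = 1 − 0.5 − 0.13 = 0.37.
Physical capital: 0.5 × 14.14 = 7.07 pp.
Average years of schooling: 0.13 × 3.67 = 0.4771 pp.
Hours worked: 0.37 × 2.44 = 0.9028 pp.
TFP growth = 9.1 − 8.4499 = 0.6501%.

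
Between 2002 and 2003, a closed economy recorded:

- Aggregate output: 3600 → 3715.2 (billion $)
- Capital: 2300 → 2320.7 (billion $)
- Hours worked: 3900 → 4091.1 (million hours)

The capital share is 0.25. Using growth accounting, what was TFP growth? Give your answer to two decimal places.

-0.70%

Aggregate output growth = (3715.2 − 3600) / 3600 = 3.2%.
Capital growth = (2320.7 − 2300) / 2300 = 0.9%.
Hours worked growth = (4091.1 − 3900) / 3900 = 4.9%.
Labor's share = 1 − 0.25 = 0.75.
Capital: 0.25 × 0.9 = 0.225 pp.
Hours worked: 0.75 × 4.9 = 3.675 pp.
TFP growth = 3.2 − 3.9 = -0.7%.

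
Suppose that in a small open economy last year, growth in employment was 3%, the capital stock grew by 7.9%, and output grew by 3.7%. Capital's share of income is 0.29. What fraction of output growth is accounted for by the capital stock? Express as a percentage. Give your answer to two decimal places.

The capital stock contributed 0.29 × 7.9 = 2.291 pp.
Share of growth = 2.291 / 3.7 × 100 = 61.9189%.

61.92%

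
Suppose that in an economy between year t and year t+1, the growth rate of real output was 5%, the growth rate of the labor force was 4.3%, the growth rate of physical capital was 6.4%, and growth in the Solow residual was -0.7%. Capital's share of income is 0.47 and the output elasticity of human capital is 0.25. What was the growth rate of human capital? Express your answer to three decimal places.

Human capital grew 5.952%.

Labor's share = 1 − 0.47 − 0.25 = 0.28.
gY = gA + 0.47×6.4 + 0.28×4.3 + 0.25×g.
0.25×g = 5 + 0.7 − 4.212 = 1.488.
g = 1.488 / 0.25 = 5.952%.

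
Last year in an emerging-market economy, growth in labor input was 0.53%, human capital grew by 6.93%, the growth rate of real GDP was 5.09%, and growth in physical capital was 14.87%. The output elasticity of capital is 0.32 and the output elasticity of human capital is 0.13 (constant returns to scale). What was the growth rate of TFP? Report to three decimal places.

-0.861%

Labor's share = 1 − 0.32 − 0.13 = 0.55.
Physical capital: 0.32 × 14.87 = 4.7584 pp.
Human capital: 0.13 × 6.93 = 0.9009 pp.
Labor input: 0.55 × 0.53 = 0.2915 pp.
TFP growth = 5.09 − 5.9508 = -0.8608%.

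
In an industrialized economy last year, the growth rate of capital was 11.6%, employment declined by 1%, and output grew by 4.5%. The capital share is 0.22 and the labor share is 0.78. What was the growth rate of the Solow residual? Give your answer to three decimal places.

The Solow residual grew 2.728%.

Labor's share = 1 − 0.22 = 0.78.
Capital: 0.22 × 11.6 = 2.552 pp.
Employment: 0.78 × (-1) = -0.78 pp.
TFP growth = 4.5 − 1.772 = 2.728%.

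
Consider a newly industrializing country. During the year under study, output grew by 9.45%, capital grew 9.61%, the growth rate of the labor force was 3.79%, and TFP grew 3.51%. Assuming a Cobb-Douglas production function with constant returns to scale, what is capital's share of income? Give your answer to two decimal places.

Capital's share of income is 0.37.

gY = gA + α·gK + (1−α)·gL, so gY − gA − gL = α(gK − gL).
9.45 − 3.51 − 3.79 = α × (9.61 − 3.79).
2.15 = 5.82 α, so α = 0.3694.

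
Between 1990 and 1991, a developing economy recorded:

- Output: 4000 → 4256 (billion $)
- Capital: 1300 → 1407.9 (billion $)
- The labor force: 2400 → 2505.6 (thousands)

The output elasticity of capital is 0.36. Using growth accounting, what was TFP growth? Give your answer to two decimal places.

TFP grew 0.60%.

Output growth = (4256 − 4000) / 4000 = 6.4%.
Capital growth = (1407.9 − 1300) / 1300 = 8.3%.
The labor force growth = (2505.6 − 2400) / 2400 = 4.4%.
Labor's share = 1 − 0.36 = 0.64.
Capital: 0.36 × 8.3 = 2.988 pp.
The labor force: 0.64 × 4.4 = 2.816 pp.
TFP growth = 6.4 − 5.804 = 0.596%.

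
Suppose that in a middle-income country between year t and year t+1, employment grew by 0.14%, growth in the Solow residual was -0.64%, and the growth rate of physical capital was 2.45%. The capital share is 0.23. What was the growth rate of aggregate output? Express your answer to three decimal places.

Labor's share = 1 − 0.23 = 0.77.
Physical capital: 0.23 × 2.45 = 0.5635 pp.
Employment: 0.77 × 0.14 = 0.1078 pp.
Output growth = -0.64 + 0.6713 = 0.0313%.

0.031%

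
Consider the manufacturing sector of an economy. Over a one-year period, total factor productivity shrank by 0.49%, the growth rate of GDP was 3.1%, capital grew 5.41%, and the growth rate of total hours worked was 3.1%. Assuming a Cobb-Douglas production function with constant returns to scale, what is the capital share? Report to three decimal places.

0.212

gY = gA + α·gK + (1−α)·gL, so gY − gA − gL = α(gK − gL).
3.1 + 0.49 − 3.1 = α × (5.41 − 3.1).
0.49 = 2.31 α, so α = 0.21212.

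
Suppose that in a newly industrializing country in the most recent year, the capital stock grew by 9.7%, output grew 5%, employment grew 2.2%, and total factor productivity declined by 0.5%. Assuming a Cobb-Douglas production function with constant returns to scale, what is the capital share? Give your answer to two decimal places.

The capital share is 0.44.

gY = gA + α·gK + (1−α)·gL, so gY − gA − gL = α(gK − gL).
5 + 0.5 − 2.2 = α × (9.7 − 2.2).
3.3 = 7.5 α, so α = 0.44.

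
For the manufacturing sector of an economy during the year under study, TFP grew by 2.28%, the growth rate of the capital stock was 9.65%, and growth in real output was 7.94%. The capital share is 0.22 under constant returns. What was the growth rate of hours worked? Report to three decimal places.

Hours worked grew 4.535%.

Labor's share = 1 − 0.22 = 0.78.
gY = gA + 0.22×9.65 + 0.78×g.
0.78×g = 7.94 − 2.28 − 2.123 = 3.537.
g = 3.537 / 0.78 = 4.53462%.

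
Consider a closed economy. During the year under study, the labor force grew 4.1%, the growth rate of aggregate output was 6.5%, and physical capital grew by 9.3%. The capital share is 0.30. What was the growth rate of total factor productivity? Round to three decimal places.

0.840%

Labor's share = 1 − 0.3 = 0.7.
Physical capital: 0.3 × 9.3 = 2.79 pp.
The labor force: 0.7 × 4.1 = 2.87 pp.
TFP growth = 6.5 − 5.66 = 0.84%.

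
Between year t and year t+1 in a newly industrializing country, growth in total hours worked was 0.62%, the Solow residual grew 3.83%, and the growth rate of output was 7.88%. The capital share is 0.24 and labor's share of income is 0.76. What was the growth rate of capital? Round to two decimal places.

Labor's share = 1 − 0.24 = 0.76.
gY = gA + 0.76×0.62 + 0.24×g.
0.24×g = 7.88 − 3.83 − 0.4712 = 3.5788.
g = 3.5788 / 0.24 = 14.9117%.

14.91%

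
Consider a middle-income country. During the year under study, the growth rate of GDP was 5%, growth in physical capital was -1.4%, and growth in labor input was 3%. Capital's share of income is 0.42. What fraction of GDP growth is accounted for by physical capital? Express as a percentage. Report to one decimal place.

Physical capital contributed 0.42 × (-1.4) = -0.588 pp.
Share of growth = -0.588 / 5 × 100 = -11.76%.

Physical capital accounted for -11.8% of growth.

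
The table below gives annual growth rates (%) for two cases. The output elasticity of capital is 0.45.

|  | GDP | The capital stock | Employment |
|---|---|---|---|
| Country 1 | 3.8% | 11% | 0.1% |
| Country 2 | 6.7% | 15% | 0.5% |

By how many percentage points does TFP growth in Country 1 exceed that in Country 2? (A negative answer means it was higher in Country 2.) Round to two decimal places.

Labor's share = 1 − 0.45 = 0.55.
Country 1: TFP = 3.8 − 4.95 − 0.055 = -1.205%.
Country 2: TFP = 6.7 − 6.75 − 0.275 = -0.325%.
Difference = -1.205 − (-0.325) = -0.88 pp.

-0.88 percentage points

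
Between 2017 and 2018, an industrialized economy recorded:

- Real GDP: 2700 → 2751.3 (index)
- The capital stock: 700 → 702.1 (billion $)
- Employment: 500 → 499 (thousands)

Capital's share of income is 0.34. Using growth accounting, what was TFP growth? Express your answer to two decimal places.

Real GDP growth = (2751.3 − 2700) / 2700 = 1.9%.
The capital stock growth = (702.1 − 700) / 700 = 0.3%.
Employment growth = (499 − 500) / 500 = -0.2%.
Labor's share = 1 − 0.34 = 0.66.
The capital stock: 0.34 × 0.3 = 0.102 pp.
Employment: 0.66 × (-0.2) = -0.132 pp.
TFP growth = 1.9 + 0.03 = 1.93%.

TFP growth was 1.93%.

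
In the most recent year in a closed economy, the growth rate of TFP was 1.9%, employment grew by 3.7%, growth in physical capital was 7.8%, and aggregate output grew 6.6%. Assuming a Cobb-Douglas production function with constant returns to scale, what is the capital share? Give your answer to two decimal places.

gY = gA + α·gK + (1−α)·gL, so gY − gA − gL = α(gK − gL).
6.6 − 1.9 − 3.7 = α × (7.8 − 3.7).
1 = 4.1 α, so α = 0.2439.

0.24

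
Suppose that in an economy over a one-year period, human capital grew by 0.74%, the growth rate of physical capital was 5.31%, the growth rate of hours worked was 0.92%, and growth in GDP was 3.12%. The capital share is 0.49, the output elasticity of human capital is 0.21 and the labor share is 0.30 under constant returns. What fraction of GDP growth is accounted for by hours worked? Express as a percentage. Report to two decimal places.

8.85%

Labor's share = 1 − 0.49 − 0.21 = 0.3.
Hours worked contributed 0.3 × 0.92 = 0.276 pp.
Share of growth = 0.276 / 3.12 × 100 = 8.8462%.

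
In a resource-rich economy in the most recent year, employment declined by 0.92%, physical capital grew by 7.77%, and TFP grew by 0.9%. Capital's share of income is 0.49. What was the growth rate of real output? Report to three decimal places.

Labor's share = 1 − 0.49 = 0.51.
Physical capital: 0.49 × 7.77 = 3.8073 pp.
Employment: 0.51 × (-0.92) = -0.4692 pp.
Output growth = 0.9 + 3.3381 = 4.2381%.

4.238%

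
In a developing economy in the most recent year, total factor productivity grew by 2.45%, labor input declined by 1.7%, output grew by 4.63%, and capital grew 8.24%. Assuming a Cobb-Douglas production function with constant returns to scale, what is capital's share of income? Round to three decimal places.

Capital's share of income is 0.390.

gY = gA + α·gK + (1−α)·gL, so gY − gA − gL = α(gK − gL).
4.63 − 2.45 + 1.7 = α × (8.24 − (-1.7)).
3.88 = 9.94 α, so α = 0.39034.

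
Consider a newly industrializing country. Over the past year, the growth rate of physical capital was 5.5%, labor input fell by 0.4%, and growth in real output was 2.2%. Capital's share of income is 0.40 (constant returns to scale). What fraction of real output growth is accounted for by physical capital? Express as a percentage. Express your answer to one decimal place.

Physical capital contributed 0.4 × 5.5 = 2.2 pp.
Share of growth = 2.2 / 2.2 × 100 = 100%.

100.0%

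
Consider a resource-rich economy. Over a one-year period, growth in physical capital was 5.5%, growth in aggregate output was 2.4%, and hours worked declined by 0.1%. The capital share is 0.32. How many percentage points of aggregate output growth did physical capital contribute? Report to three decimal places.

Contribution = share × growth = 0.32 × 5.5 = 1.76 pp.

1.760 pp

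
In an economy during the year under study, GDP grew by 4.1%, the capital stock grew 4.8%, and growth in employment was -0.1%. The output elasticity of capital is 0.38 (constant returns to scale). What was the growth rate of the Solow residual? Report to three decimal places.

2.338%

Labor's share = 1 − 0.38 = 0.62.
The capital stock: 0.38 × 4.8 = 1.824 pp.
Employment: 0.62 × (-0.1) = -0.062 pp.
TFP growth = 4.1 − 1.762 = 2.338%.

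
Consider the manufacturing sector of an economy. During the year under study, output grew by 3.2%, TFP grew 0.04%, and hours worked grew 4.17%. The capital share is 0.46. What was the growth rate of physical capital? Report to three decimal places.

1.974%

Labor's share = 1 − 0.46 = 0.54.
gY = gA + 0.54×4.17 + 0.46×g.
0.46×g = 3.2 − 0.04 − 2.2518 = 0.9082.
g = 0.9082 / 0.46 = 1.97435%.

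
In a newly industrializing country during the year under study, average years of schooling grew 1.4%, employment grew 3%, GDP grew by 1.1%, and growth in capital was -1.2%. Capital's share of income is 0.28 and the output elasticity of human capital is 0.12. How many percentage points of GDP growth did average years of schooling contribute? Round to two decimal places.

0.17

Contribution = share × growth = 0.12 × 1.4 = 0.168 pp.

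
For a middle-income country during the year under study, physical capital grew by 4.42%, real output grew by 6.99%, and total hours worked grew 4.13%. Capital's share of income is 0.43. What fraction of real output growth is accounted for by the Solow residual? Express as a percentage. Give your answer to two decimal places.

39.13%

Labor's share = 1 − 0.43 = 0.57.
Physical capital: 0.43 × 4.42 = 1.9006 pp.
Total hours worked: 0.57 × 4.13 = 2.3541 pp.
TFP growth = 6.99 − 4.2547 = 2.7353%.
TFP share of growth = 2.7353 / 6.99 × 100 = 39.1316%.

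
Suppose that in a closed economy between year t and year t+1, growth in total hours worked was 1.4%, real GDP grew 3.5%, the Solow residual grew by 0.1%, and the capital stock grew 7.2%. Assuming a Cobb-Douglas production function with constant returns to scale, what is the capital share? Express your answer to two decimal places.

gY = gA + α·gK + (1−α)·gL, so gY − gA − gL = α(gK − gL).
3.5 − 0.1 − 1.4 = α × (7.2 − 1.4).
2 = 5.8 α, so α = 0.3448.

The capital share is 0.34.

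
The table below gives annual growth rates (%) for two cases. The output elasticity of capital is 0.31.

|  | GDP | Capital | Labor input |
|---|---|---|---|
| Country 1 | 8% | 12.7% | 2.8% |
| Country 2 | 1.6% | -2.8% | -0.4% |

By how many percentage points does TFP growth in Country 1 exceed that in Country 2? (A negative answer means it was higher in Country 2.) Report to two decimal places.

Labor's share = 1 − 0.31 = 0.69.
Country 1: TFP = 8 − 3.937 − 1.932 = 2.131%.
Country 2: TFP = 1.6 + 0.868 + 0.276 = 2.744%.
Difference = 2.131 − (2.744) = -0.613 pp.

-0.61 percentage points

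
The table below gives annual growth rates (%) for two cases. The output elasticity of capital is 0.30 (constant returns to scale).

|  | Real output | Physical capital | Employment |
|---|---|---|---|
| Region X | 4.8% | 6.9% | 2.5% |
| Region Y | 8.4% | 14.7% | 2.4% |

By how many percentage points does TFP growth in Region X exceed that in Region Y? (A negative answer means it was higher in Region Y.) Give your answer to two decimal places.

Labor's share = 1 − 0.3 = 0.7.
Region X: TFP = 4.8 − 2.07 − 1.75 = 0.98%.
Region Y: TFP = 8.4 − 4.41 − 1.68 = 2.31%.
Difference = 0.98 − (2.31) = -1.33 pp.

-1.33 percentage points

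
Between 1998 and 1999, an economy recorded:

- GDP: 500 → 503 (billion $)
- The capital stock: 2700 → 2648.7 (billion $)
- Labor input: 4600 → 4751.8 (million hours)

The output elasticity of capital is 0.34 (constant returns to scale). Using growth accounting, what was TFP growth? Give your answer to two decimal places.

GDP growth = (503 − 500) / 500 = 0.6%.
The capital stock growth = (2648.7 − 2700) / 2700 = -1.9%.
Labor input growth = (4751.8 − 4600) / 4600 = 3.3%.
Labor's share = 1 − 0.34 = 0.66.
The capital stock: 0.34 × (-1.9) = -0.646 pp.
Labor input: 0.66 × 3.3 = 2.178 pp.
TFP growth = 0.6 − 1.532 = -0.932%.

-0.93%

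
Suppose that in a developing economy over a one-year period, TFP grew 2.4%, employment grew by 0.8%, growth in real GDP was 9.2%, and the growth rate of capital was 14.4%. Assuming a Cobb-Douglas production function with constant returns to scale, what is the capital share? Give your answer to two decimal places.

α = 0.44

gY = gA + α·gK + (1−α)·gL, so gY − gA − gL = α(gK − gL).
9.2 − 2.4 − 0.8 = α × (14.4 − 0.8).
6 = 13.6 α, so α = 0.4412.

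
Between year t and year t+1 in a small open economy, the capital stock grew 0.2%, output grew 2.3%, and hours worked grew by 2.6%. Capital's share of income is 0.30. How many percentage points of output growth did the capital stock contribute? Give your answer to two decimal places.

0.06 pp

Contribution = share × growth = 0.3 × 0.2 = 0.06 pp.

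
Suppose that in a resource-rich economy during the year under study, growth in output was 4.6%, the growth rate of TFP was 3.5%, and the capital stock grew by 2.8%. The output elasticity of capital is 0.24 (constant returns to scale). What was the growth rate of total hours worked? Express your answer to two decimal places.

Labor's share = 1 − 0.24 = 0.76.
gY = gA + 0.24×2.8 + 0.76×g.
0.76×g = 4.6 − 3.5 − 0.672 = 0.428.
g = 0.428 / 0.76 = 0.5632%.

Total hours worked grew 0.56%.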